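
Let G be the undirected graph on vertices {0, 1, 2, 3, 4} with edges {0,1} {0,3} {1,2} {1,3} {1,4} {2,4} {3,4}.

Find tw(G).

2

A width-2 tree decomposition is:
Bags: B1 = {0, 1, 3}  B2 = {1, 3, 4}  B3 = {1, 2, 4}
Tree: B1–B2, B2–B3
Every bag has size at most 3, so the width is 3 − 1 = 2 and tw(G) ≤ 2. For the lower bound, the 3 vertices {1, 2, 4} are pairwise adjacent, and any tree decomposition puts a clique entirely inside one bag — forcing width ≥ 2. The upper and lower bounds meet at 2, so that is the treewidth.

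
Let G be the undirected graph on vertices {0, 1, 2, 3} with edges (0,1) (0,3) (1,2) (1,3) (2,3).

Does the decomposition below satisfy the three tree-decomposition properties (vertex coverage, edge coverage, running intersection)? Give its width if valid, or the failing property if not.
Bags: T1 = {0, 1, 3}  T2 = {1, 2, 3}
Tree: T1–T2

Vertex coverage: the bags together contain {0, 1, 2, 3}, the full vertex set. Edge coverage: each edge of G has both endpoints in at least one bag. Running intersection: for every vertex, the bags containing it form a connected subtree. All three properties hold, so this is a valid tree decomposition of width max|bag| − 1 = 2, and hence tw(G) ≤ 2.

Yes; width 2.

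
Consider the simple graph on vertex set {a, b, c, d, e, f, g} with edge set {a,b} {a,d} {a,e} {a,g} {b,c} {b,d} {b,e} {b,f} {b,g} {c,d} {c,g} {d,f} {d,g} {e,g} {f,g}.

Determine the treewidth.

A width-3 tree decomposition is:
Bags: B1 = {a, b, d, g}  B2 = {b, d, f, g}  B3 = {a, b, e, g}  B4 = {b, c, d, g}
Tree: B1–B2, B1–B3, B2–B4
Every bag has size at most 4, so the width is 4 − 1 = 3 and tw(G) ≤ 3. For the lower bound, the 4 vertices {b, d, f, g} are pairwise adjacent, and any tree decomposition puts a clique entirely inside one bag — forcing width ≥ 3. The upper and lower bounds meet at 3, so that is the treewidth.

3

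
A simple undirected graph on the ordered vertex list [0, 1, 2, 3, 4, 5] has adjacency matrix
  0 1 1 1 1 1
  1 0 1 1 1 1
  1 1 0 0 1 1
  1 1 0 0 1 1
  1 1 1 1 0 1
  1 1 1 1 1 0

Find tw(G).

A width-4 tree decomposition is:
Bags: B1 = {0, 1, 2, 4, 5}  B2 = {0, 1, 3, 4, 5}
Tree: B1–B2
Each bag holds 5 vertices, so the decomposition has width 4, which upper-bounds the treewidth. Conversely, {0, 1, 2, 4, 5} is a clique of size 5, and the vertices of any clique must share a bag in every tree decomposition; so some bag has ≥ 5 vertices and tw(G) ≥ 4. Combining the bounds, tw(G) = 4.

4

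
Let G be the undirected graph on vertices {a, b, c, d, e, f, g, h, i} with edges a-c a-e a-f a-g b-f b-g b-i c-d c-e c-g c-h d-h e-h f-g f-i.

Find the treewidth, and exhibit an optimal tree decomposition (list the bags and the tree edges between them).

Treewidth 2.
One such decomposition:
Bags: B1 = {a, c, e}  B2 = {c, e, h}  B3 = {a, c, g}  B4 = {a, f, g}  B5 = {c, d, h}  B6 = {b, f, g}  B7 = {b, f, i}
Tree: B1–B2, B1–B3, B3–B4, B2–B5, B4–B6, B6–B7

Each bag holds 3 vertices, so the decomposition has width 2, which upper-bounds the treewidth. For the lower bound, the 3 vertices {a, c, g} are pairwise adjacent, and any tree decomposition puts a clique entirely inside one bag — forcing width ≥ 2. Combining the bounds, tw(G) = 2.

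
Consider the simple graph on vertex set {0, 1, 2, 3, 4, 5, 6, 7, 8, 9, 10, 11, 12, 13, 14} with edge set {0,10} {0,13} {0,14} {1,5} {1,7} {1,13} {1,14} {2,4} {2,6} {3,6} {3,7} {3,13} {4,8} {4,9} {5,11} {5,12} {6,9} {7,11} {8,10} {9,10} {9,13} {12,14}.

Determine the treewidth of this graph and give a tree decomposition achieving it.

Treewidth 3.
Bags: B1 = {5, 7, 11, 12}  B2 = {1, 5, 7, 12}  B3 = {1, 7, 12, 14}  B4 = {1, 3, 7, 14}  B5 = {1, 3, 13, 14}  B6 = {0, 3, 13, 14}  B7 = {0, 3, 6, 13}  B8 = {0, 6, 9, 13}  B9 = {0, 6, 9, 10}  B10 = {2, 6, 9, 10}  B11 = {2, 4, 9, 10}  B12 = {2, 4, 8, 10}
Tree: B1–B2, B2–B3, B3–B4, B4–B5, B5–B6, B6–B7, B7–B8, B8–B9, B9–B10, B10–B11, B11–B12

Every bag has size at most 4, so the width is 4 − 1 = 3 and tw(G) ≤ 3. For the lower bound: the 4 vertex sets {5,11,12}, {7}, {1}, {0,3,13,14} are disjoint, each induces a connected subgraph, and every pair is joined by at least one edge of G. Contracting each set to a single vertex therefore yields K_{4} as a minor, and since treewidth is minor-monotone, tw(G) ≥ tw(K_{4}) = 3. Combining the bounds, tw(G) = 3.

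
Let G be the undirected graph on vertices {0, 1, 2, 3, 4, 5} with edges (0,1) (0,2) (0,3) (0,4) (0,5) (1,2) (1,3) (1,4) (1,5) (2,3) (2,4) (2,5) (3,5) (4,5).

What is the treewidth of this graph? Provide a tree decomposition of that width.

Treewidth 4.
One optimal decomposition is:
Bags: B1 = {0, 1, 2, 3, 5}  B2 = {0, 1, 2, 4, 5}
Tree: B1–B2

Every bag has size at most 5, so the width is 5 − 1 = 4 and tw(G) ≤ 4. For the lower bound, the 5 vertices {0, 1, 2, 3, 5} are pairwise adjacent, and any tree decomposition puts a clique entirely inside one bag — forcing width ≥ 4. Hence tw(G) = 4 exactly.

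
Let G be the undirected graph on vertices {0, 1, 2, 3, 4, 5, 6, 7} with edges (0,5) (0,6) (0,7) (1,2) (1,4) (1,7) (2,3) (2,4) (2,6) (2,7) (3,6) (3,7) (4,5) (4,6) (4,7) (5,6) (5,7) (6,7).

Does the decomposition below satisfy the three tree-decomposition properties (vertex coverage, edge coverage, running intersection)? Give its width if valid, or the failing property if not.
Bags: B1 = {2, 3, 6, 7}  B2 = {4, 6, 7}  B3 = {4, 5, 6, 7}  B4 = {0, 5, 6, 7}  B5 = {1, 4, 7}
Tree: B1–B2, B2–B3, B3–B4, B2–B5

No — edge (2,4) lies in no bag.

A tree decomposition must satisfy three properties: every vertex lies in some bag; for every edge, both endpoints lie together in some bag; and for every vertex, the bags containing it form a connected subtree. Here edge (2,4) lies in no bag, so the decomposition is invalid.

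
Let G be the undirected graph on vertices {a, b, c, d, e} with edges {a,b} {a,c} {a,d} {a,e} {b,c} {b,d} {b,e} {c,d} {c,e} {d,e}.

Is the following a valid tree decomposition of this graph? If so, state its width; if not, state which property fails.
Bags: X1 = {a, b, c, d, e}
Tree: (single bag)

Checking the three conditions: (i) the bags cover all of {a, b, c, d, e}; (ii) for each edge, some bag contains both endpoints; (iii) the bags containing any fixed vertex form a subtree. All hold, so the decomposition is valid with width 5 − 1 = 4.

Yes; width 4.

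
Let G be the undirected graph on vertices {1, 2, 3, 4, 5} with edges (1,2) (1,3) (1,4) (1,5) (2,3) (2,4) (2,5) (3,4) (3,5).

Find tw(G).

A width-3 tree decomposition is:
Bags: B1 = {1, 2, 3, 4}  B2 = {1, 2, 3, 5}
Tree: B1–B2
Each bag holds 4 vertices, so the decomposition has width 3, which upper-bounds the treewidth. On the other hand G contains the 4-clique {1, 2, 3, 4}. A clique must lie in a single bag of any decomposition, so no decomposition can have width below 3. Therefore the treewidth is 3.

3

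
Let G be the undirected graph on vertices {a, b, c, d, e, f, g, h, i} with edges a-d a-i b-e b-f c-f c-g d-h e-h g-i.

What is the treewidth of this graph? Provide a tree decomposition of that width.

The largest bag has 3 vertices, giving width 2; this decomposition certifies tw(G) ≤ 2. The edges c–g–i–a–d–h–e–b–f–c form a cycle, so G is not a tree and its treewidth is at least 2. Combining the bounds, tw(G) = 2.

Treewidth 2.
Bags: B1 = {c, g, i}  B2 = {a, c, i}  B3 = {a, c, d}  B4 = {c, d, h}  B5 = {c, e, h}  B6 = {b, c, e}  B7 = {b, c, f}
Tree: B1–B2, B2–B3, B3–B4, B4–B5, B5–B6, B6–B7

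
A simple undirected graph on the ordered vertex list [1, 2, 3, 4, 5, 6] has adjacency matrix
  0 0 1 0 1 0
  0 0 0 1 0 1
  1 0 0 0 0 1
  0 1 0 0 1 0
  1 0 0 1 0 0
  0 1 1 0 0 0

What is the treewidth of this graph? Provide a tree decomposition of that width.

Treewidth 2.
One such decomposition:
Bags: B1 = {2, 4, 6}  B2 = {3, 4, 6}  B3 = {1, 3, 4}  B4 = {1, 4, 5}
Tree: B1–B2, B2–B3, B3–B4

Every bag has size at most 3, so the width is 3 − 1 = 2 and tw(G) ≤ 2. The edges 4–2–6–3–1–5–4 form a cycle, so G is not a tree and its treewidth is at least 2. Therefore the treewidth is 2.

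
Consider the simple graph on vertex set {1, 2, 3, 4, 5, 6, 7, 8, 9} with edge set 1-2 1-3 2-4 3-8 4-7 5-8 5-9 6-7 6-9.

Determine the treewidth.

2

A width-2 tree decomposition is:
Bags: B1 = {5, 8, 9}  B2 = {6, 8, 9}  B3 = {6, 7, 8}  B4 = {4, 7, 8}  B5 = {2, 4, 8}  B6 = {1, 2, 8}  B7 = {1, 3, 8}
Tree: B1–B2, B2–B3, B3–B4, B4–B5, B5–B6, B6–B7
Each bag holds 3 vertices, so the decomposition has width 2, which upper-bounds the treewidth. The edges 8–5–9–6–7–4–2–1–3–8 form a cycle, so G is not a tree and its treewidth is at least 2. Therefore the treewidth is 2.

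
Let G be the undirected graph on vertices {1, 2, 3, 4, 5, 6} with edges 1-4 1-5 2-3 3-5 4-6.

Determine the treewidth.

1

A width-1 tree decomposition is:
Bags: B1 = {3, 5}  B2 = {2, 3}  B3 = {1, 5}  B4 = {1, 4}  B5 = {4, 6}
Tree: B1–B2, B1–B3, B3–B4, B4–B5
The largest bag has 2 vertices, giving width 1; this decomposition certifies tw(G) ≤ 1. Any graph with an edge has treewidth ≥ 1, and G has the edge 5–3. Combining the bounds, tw(G) = 1.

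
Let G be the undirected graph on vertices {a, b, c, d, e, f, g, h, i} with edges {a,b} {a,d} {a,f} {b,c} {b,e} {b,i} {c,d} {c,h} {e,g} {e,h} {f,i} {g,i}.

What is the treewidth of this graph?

3

A width-3 tree decomposition is:
Bags: B1 = {c, e, g, h}  B2 = {b, c, e, g}  B3 = {b, c, g, i}  B4 = {b, c, d, i}  B5 = {a, b, d, i}  B6 = {a, d, f, i}
Tree: B1–B2, B2–B3, B3–B4, B4–B5, B5–B6
The largest bag has 4 vertices, giving width 3; this decomposition certifies tw(G) ≤ 3. For the lower bound: the 4 vertex sets {e,g,h}, {c}, {b}, {a,d,f,i} are disjoint, each induces a connected subgraph, and every pair is joined by at least one edge of G. Contracting each set to a single vertex therefore yields K_{4} as a minor, and since treewidth is minor-monotone, tw(G) ≥ tw(K_{4}) = 3. The upper and lower bounds meet at 3, so that is the treewidth.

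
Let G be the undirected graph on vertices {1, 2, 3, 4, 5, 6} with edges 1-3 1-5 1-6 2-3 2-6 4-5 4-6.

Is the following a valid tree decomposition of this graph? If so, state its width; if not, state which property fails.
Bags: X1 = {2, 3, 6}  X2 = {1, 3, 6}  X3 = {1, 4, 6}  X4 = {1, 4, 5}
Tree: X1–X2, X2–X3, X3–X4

Vertex coverage: the bags together contain {1, 2, 3, 4, 5, 6}, the full vertex set. Edge coverage: each edge of G has both endpoints in at least one bag. Running intersection: for every vertex, the bags containing it form a connected subtree. All three properties hold, so this is a valid tree decomposition of width max|bag| − 1 = 2, and hence tw(G) ≤ 2.

Yes; width 2.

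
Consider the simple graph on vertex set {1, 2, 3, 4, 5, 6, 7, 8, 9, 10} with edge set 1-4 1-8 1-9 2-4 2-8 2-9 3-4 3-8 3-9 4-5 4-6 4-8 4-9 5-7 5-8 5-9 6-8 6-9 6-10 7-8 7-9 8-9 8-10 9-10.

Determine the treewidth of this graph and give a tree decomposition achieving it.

Treewidth 3.
Bags: B1 = {3, 4, 8, 9}  B2 = {4, 5, 8, 9}  B3 = {1, 4, 8, 9}  B4 = {5, 7, 8, 9}  B5 = {4, 6, 8, 9}  B6 = {6, 8, 9, 10}  B7 = {2, 4, 8, 9}
Tree: B1–B2, B1–B3, B2–B4, B2–B5, B5–B6, B5–B7

Each bag holds 4 vertices, so the decomposition has width 3, which upper-bounds the treewidth. On the other hand G contains the 4-clique {6, 8, 9, 10}. A clique must lie in a single bag of any decomposition, so no decomposition can have width below 3. Hence tw(G) = 3 exactly.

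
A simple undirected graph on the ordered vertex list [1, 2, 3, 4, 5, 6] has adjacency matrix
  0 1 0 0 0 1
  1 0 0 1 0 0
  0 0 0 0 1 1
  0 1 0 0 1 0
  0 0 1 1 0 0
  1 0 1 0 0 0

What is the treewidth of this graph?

2

A width-2 tree decomposition is:
Bags: B1 = {1, 2, 4}  B2 = {1, 4, 5}  B3 = {1, 3, 5}  B4 = {1, 3, 6}
Tree: B1–B2, B2–B3, B3–B4
The largest bag has 3 vertices, giving width 2; this decomposition certifies tw(G) ≤ 2. For the lower bound, G contains the cycle 1–2–4–5–3–6–1, so G is not a forest; only forests have treewidth ≤ 1, hence tw(G) ≥ 2. The upper and lower bounds meet at 2, so that is the treewidth.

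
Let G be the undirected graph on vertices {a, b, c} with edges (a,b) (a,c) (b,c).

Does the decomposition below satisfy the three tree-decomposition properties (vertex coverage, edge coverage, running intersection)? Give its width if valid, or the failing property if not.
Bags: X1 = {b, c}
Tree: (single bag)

No — vertex a appears in no bag.

A tree decomposition must satisfy three properties: every vertex lies in some bag; for every edge, both endpoints lie together in some bag; and for every vertex, the bags containing it form a connected subtree. Here vertex a appears in no bag, so the decomposition is invalid.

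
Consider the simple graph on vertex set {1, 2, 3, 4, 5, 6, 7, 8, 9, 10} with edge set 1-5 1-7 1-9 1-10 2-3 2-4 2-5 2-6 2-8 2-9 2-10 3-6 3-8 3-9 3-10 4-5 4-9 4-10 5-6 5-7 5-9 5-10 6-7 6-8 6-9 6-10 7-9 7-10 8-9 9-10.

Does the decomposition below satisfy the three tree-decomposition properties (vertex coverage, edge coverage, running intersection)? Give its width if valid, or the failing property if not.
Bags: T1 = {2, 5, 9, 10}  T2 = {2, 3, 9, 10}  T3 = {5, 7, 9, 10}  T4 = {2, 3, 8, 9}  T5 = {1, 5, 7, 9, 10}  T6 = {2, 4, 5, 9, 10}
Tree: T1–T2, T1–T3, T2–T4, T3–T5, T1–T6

No — vertex 6 appears in no bag.

A tree decomposition must satisfy three properties: every vertex lies in some bag; for every edge, both endpoints lie together in some bag; and for every vertex, the bags containing it form a connected subtree. Here vertex 6 appears in no bag, so the decomposition is invalid.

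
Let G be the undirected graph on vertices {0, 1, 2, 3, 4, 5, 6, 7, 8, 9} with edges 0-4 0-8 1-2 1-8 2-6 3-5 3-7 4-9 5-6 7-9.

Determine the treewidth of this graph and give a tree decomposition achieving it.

Each bag holds 3 vertices, so the decomposition has width 2, which upper-bounds the treewidth. For the lower bound, G contains the cycle 0–4–9–7–3–5–6–2–1–8–0, so G is not a forest; only forests have treewidth ≤ 1, hence tw(G) ≥ 2. Hence tw(G) = 2 exactly.

Treewidth 2.
One such decomposition:
Bags: B1 = {0, 4, 9}  B2 = {0, 7, 9}  B3 = {0, 3, 7}  B4 = {0, 3, 5}  B5 = {0, 5, 6}  B6 = {0, 2, 6}  B7 = {0, 1, 2}  B8 = {0, 1, 8}
Tree: B1–B2, B2–B3, B3–B4, B4–B5, B5–B6, B6–B7, B7–B8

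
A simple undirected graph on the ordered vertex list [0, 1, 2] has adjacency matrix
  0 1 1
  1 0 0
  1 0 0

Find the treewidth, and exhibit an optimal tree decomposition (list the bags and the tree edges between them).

Treewidth 1.
Bags: B1 = {0, 2}  B2 = {0, 1}
Tree: B1–B2

Every bag has size at most 2, so the width is 2 − 1 = 1 and tw(G) ≤ 1. Any graph with an edge has treewidth ≥ 1, and G has the edge 2–0. The upper and lower bounds meet at 1, so that is the treewidth.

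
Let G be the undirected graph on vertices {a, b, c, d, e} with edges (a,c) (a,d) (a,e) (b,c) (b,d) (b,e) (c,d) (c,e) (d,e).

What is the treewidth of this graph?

A width-3 tree decomposition is:
Bags: B1 = {a, c, d, e}  B2 = {b, c, d, e}
Tree: B1–B2
The largest bag has 4 vertices, giving width 3; this decomposition certifies tw(G) ≤ 3. For the lower bound, the 4 vertices {a, c, d, e} are pairwise adjacent, and any tree decomposition puts a clique entirely inside one bag — forcing width ≥ 3. Therefore the treewidth is 3.

3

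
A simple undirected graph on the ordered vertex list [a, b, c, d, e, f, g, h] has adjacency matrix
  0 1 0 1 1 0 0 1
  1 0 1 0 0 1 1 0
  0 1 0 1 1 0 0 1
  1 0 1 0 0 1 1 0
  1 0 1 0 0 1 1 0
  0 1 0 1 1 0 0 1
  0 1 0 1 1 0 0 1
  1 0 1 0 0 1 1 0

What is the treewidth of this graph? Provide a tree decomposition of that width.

Treewidth 4.
One such decomposition:
Bags: B1 = {b, c, d, e, h}  B2 = {a, b, d, e, h}  B3 = {b, d, e, g, h}  B4 = {b, d, e, f, h}
Tree: B1–B2, B2–B3, B3–B4

Every bag has size at most 5, so the width is 5 − 1 = 4 and tw(G) ≤ 4. For the lower bound: the 5 vertex sets {c,h}, {a,d}, {e,g}, {b}, {f} are disjoint, each induces a connected subgraph, and every pair is joined by at least one edge of G. Contracting each set to a single vertex therefore yields K_{5} as a minor, and since treewidth is minor-monotone, tw(G) ≥ tw(K_{5}) = 4. Combining the bounds, tw(G) = 4.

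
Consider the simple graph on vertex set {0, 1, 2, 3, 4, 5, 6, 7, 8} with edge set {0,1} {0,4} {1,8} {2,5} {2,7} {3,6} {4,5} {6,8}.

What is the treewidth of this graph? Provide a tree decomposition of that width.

Every bag has size at most 2, so the width is 2 − 1 = 1 and tw(G) ≤ 1. Since G has at least one edge (e.g. 7–2), it is not an edgeless graph, so tw(G) ≥ 1. Combining the bounds, tw(G) = 1.

Treewidth 1.
One such decomposition:
Bags: B1 = {2, 7}  B2 = {2, 5}  B3 = {4, 5}  B4 = {0, 4}  B5 = {0, 1}  B6 = {1, 8}  B7 = {6, 8}  B8 = {3, 6}
Tree: B1–B2, B2–B3, B3–B4, B4–B5, B5–B6, B6–B7, B7–B8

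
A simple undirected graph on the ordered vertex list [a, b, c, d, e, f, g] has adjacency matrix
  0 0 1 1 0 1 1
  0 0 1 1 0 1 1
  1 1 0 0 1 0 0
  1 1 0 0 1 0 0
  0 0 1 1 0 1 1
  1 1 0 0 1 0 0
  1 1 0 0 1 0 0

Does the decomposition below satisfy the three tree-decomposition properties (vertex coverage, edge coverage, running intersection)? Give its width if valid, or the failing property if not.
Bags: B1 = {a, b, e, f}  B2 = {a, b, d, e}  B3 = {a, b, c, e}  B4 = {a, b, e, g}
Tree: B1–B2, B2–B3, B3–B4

Yes; width 3.

Checking the three conditions: (i) the bags cover all of {a, b, c, d, e, f, g}; (ii) for each edge, some bag contains both endpoints; (iii) the bags containing any fixed vertex form a subtree. All hold, so the decomposition is valid with width 4 − 1 = 3.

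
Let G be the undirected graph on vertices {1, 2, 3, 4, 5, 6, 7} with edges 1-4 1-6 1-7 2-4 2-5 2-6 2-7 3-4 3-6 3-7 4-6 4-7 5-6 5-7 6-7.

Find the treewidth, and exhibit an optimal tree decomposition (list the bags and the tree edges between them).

Every bag has size at most 4, so the width is 4 − 1 = 3 and tw(G) ≤ 3. On the other hand G contains the 4-clique {1, 4, 6, 7}. A clique must lie in a single bag of any decomposition, so no decomposition can have width below 3. Combining the bounds, tw(G) = 3.

Treewidth 3.
One optimal decomposition is:
Bags: B1 = {2, 4, 6, 7}  B2 = {1, 4, 6, 7}  B3 = {3, 4, 6, 7}  B4 = {2, 5, 6, 7}
Tree: B1–B2, B1–B3, B1–B4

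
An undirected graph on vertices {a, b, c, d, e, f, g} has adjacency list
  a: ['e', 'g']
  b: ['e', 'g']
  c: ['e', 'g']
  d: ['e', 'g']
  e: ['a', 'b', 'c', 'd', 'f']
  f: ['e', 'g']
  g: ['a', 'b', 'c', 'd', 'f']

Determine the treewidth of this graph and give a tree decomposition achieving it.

The largest bag has 3 vertices, giving width 2; this decomposition certifies tw(G) ≤ 2. The edges e–f–g–c–e form a cycle, so G is not a tree and its treewidth is at least 2. Therefore the treewidth is 2.

Treewidth 2.
One optimal decomposition is:
Bags: B1 = {e, f, g}  B2 = {c, e, g}  B3 = {b, e, g}  B4 = {a, e, g}  B5 = {d, e, g}
Tree: B1–B2, B2–B3, B3–B4, B4–B5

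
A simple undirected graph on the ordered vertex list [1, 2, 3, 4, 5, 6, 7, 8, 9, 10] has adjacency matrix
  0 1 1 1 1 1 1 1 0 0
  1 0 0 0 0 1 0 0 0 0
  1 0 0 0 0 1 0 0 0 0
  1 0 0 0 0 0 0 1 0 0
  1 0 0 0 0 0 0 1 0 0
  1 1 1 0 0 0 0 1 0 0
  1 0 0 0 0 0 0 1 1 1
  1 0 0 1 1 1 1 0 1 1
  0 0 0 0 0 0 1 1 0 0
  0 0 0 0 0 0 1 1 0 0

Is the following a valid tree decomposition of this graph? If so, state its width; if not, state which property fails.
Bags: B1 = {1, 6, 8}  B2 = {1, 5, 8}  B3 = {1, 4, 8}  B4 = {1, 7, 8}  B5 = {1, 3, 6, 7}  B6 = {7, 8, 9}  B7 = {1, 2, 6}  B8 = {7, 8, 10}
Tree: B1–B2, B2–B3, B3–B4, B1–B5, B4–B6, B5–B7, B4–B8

A tree decomposition must satisfy three properties: every vertex lies in some bag; for every edge, both endpoints lie together in some bag; and for every vertex, the bags containing it form a connected subtree. Here bags containing vertex 7 are not connected in the tree, so the decomposition is invalid.

No — bags containing vertex 7 are not connected in the tree.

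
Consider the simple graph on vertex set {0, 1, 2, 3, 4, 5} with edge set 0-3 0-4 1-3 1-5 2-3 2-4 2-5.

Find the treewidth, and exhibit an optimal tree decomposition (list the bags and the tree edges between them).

Treewidth 2.
One such decomposition:
Bags: B1 = {1, 3, 5}  B2 = {2, 3, 5}  B3 = {0, 2, 3}  B4 = {0, 2, 4}
Tree: B1–B2, B2–B3, B3–B4

The largest bag has 3 vertices, giving width 2; this decomposition certifies tw(G) ≤ 2. Since 1–5–2–3–1 is a cycle in G, G is not acyclic. Forests are exactly the graphs of treewidth ≤ 1, so tw(G) ≥ 2. Combining the bounds, tw(G) = 2.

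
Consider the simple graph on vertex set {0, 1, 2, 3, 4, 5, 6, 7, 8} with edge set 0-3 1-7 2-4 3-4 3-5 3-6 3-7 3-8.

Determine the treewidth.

1

A width-1 tree decomposition is:
Bags: B1 = {3, 7}  B2 = {3, 6}  B3 = {0, 3}  B4 = {3, 4}  B5 = {1, 7}  B6 = {3, 5}  B7 = {3, 8}  B8 = {2, 4}
Tree: B1–B2, B1–B3, B1–B4, B1–B5, B2–B6, B6–B7, B4–B8
Each bag holds 2 vertices, so the decomposition has width 1, which upper-bounds the treewidth. Any graph with an edge has treewidth ≥ 1, and G has the edge 3–7. Combining the bounds, tw(G) = 1.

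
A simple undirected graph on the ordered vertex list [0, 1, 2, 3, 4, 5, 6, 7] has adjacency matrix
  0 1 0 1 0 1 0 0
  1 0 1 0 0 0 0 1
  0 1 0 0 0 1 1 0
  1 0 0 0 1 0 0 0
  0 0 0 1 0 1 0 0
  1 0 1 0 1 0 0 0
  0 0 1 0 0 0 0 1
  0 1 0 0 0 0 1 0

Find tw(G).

2

A width-2 tree decomposition is:
Bags: B1 = {0, 3, 4}  B2 = {0, 4, 5}  B3 = {0, 1, 5}  B4 = {1, 2, 5}  B5 = {1, 2, 7}  B6 = {2, 6, 7}
Tree: B1–B2, B2–B3, B3–B4, B4–B5, B5–B6
The largest bag has 3 vertices, giving width 2; this decomposition certifies tw(G) ≤ 2. The edges 3–4–5–0–3 form a cycle, so G is not a tree and its treewidth is at least 2. The upper and lower bounds meet at 2, so that is the treewidth.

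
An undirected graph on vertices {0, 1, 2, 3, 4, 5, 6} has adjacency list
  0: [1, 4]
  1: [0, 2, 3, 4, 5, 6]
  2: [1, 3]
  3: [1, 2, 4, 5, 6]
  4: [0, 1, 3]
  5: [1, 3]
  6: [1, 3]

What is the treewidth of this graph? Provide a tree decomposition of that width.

Treewidth 2.
Bags: B1 = {0, 1, 4}  B2 = {1, 3, 4}  B3 = {1, 3, 5}  B4 = {1, 3, 6}  B5 = {1, 2, 3}
Tree: B1–B2, B2–B3, B3–B4, B2–B5

The largest bag has 3 vertices, giving width 2; this decomposition certifies tw(G) ≤ 2. On the other hand G contains the 3-clique {0, 1, 4}. A clique must lie in a single bag of any decomposition, so no decomposition can have width below 2. Combining the bounds, tw(G) = 2.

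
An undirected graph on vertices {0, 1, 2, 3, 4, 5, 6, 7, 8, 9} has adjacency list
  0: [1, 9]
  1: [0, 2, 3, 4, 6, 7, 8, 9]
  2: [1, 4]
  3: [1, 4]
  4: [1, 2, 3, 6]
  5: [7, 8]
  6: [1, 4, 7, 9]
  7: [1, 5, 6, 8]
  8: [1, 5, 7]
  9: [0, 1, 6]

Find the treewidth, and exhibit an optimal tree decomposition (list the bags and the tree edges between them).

Treewidth 2.
One optimal decomposition is:
Bags: B1 = {1, 6, 7}  B2 = {1, 7, 8}  B3 = {1, 6, 9}  B4 = {5, 7, 8}  B5 = {1, 4, 6}  B6 = {1, 2, 4}  B7 = {0, 1, 9}  B8 = {1, 3, 4}
Tree: B1–B2, B1–B3, B2–B4, B1–B5, B5–B6, B3–B7, B6–B8

The largest bag has 3 vertices, giving width 2; this decomposition certifies tw(G) ≤ 2. For the lower bound, the 3 vertices {0, 1, 9} are pairwise adjacent, and any tree decomposition puts a clique entirely inside one bag — forcing width ≥ 2. The upper and lower bounds meet at 2, so that is the treewidth.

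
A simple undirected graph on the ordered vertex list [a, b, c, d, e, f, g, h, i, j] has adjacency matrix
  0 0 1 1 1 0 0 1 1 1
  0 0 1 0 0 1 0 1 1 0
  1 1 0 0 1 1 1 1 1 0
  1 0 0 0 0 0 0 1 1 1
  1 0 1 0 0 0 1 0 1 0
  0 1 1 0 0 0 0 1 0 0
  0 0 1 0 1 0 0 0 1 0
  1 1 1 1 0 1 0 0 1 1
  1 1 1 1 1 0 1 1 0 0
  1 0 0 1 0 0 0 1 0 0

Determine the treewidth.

A width-3 tree decomposition is:
Bags: B1 = {b, c, h, i}  B2 = {a, c, h, i}  B3 = {a, c, e, i}  B4 = {c, e, g, i}  B5 = {a, d, h, i}  B6 = {a, d, h, j}  B7 = {b, c, f, h}
Tree: B1–B2, B2–B3, B3–B4, B2–B5, B5–B6, B1–B7
Every bag has size at most 4, so the width is 4 − 1 = 3 and tw(G) ≤ 3. Conversely, {c, e, g, i} is a clique of size 4, and the vertices of any clique must share a bag in every tree decomposition; so some bag has ≥ 4 vertices and tw(G) ≥ 3. Combining the bounds, tw(G) = 3.

3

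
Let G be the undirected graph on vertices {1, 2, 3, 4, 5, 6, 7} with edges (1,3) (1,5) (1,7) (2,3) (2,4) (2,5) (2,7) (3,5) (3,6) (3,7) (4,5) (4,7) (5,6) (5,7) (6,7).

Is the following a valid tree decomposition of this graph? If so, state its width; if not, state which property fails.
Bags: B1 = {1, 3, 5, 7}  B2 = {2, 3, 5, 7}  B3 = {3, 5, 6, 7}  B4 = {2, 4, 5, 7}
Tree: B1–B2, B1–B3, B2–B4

Vertex coverage: the bags together contain {1, 2, 3, 4, 5, 6, 7}, the full vertex set. Edge coverage: each edge of G has both endpoints in at least one bag. Running intersection: for every vertex, the bags containing it form a connected subtree. All three properties hold, so this is a valid tree decomposition of width max|bag| − 1 = 3, and hence tw(G) ≤ 3.

Yes; width 3.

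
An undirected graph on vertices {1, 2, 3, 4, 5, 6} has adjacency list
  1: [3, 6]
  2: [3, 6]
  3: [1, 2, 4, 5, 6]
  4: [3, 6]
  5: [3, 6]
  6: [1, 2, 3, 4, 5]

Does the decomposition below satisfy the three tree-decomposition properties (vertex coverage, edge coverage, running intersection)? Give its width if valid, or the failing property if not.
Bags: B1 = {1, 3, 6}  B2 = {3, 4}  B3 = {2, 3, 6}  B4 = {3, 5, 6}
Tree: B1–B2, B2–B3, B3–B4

No — edge (6,4) lies in no bag.

A tree decomposition must satisfy three properties: every vertex lies in some bag; for every edge, both endpoints lie together in some bag; and for every vertex, the bags containing it form a connected subtree. Here edge (6,4) lies in no bag, so the decomposition is invalid.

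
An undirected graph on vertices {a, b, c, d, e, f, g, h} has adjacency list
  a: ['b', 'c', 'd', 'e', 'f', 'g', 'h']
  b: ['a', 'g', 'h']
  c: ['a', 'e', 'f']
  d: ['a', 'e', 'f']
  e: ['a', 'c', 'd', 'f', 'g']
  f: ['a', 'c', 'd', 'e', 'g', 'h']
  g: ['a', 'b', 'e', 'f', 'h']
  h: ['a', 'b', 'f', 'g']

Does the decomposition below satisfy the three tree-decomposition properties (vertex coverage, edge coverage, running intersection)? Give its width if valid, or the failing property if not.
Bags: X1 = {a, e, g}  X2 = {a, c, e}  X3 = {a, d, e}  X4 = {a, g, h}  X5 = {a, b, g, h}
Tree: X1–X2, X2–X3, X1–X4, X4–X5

No — vertex f appears in no bag.

A tree decomposition must satisfy three properties: every vertex lies in some bag; for every edge, both endpoints lie together in some bag; and for every vertex, the bags containing it form a connected subtree. Here vertex f appears in no bag, so the decomposition is invalid.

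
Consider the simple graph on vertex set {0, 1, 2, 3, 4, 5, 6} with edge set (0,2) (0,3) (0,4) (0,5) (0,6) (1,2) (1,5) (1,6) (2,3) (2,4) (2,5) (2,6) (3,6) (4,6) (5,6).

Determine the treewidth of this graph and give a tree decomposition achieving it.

Treewidth 3.
Bags: B1 = {0, 2, 5, 6}  B2 = {0, 2, 4, 6}  B3 = {0, 2, 3, 6}  B4 = {1, 2, 5, 6}
Tree: B1–B2, B1–B3, B1–B4

Every bag has size at most 4, so the width is 4 − 1 = 3 and tw(G) ≤ 3. Conversely, {0, 2, 3, 6} is a clique of size 4, and the vertices of any clique must share a bag in every tree decomposition; so some bag has ≥ 4 vertices and tw(G) ≥ 3. Hence tw(G) = 3 exactly.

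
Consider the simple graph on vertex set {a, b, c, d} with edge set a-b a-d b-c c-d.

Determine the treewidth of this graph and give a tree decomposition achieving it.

Treewidth 2.
One such decomposition:
Bags: B1 = {a, c, d}  B2 = {a, b, c}
Tree: B1–B2

Each bag holds 3 vertices, so the decomposition has width 2, which upper-bounds the treewidth. Since c–d–a–b–c is a cycle in G, G is not acyclic. Forests are exactly the graphs of treewidth ≤ 1, so tw(G) ≥ 2. Hence tw(G) = 2 exactly.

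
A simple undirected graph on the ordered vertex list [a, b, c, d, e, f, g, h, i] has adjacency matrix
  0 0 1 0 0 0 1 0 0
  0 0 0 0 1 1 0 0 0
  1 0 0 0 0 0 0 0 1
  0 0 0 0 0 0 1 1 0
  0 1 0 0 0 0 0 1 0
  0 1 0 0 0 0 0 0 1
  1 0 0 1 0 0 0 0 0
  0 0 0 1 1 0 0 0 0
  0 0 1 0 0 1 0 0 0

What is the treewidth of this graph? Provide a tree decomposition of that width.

The largest bag has 3 vertices, giving width 2; this decomposition certifies tw(G) ≤ 2. The edges d–h–e–b–f–i–c–a–g–d form a cycle, so G is not a tree and its treewidth is at least 2. The upper and lower bounds meet at 2, so that is the treewidth.

Treewidth 2.
One optimal decomposition is:
Bags: B1 = {d, e, h}  B2 = {b, d, e}  B3 = {b, d, f}  B4 = {d, f, i}  B5 = {c, d, i}  B6 = {a, c, d}  B7 = {a, d, g}
Tree: B1–B2, B2–B3, B3–B4, B4–B5, B5–B6, B6–B7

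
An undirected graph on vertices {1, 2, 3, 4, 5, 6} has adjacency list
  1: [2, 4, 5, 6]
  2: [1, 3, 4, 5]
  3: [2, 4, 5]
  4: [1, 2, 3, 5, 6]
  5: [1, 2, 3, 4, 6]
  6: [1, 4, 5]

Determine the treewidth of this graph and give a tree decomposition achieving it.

Treewidth 3.
One such decomposition:
Bags: B1 = {1, 4, 5, 6}  B2 = {1, 2, 4, 5}  B3 = {2, 3, 4, 5}
Tree: B1–B2, B2–B3

The largest bag has 4 vertices, giving width 3; this decomposition certifies tw(G) ≤ 3. For the lower bound, the 4 vertices {1, 2, 4, 5} are pairwise adjacent, and any tree decomposition puts a clique entirely inside one bag — forcing width ≥ 3. Therefore the treewidth is 3.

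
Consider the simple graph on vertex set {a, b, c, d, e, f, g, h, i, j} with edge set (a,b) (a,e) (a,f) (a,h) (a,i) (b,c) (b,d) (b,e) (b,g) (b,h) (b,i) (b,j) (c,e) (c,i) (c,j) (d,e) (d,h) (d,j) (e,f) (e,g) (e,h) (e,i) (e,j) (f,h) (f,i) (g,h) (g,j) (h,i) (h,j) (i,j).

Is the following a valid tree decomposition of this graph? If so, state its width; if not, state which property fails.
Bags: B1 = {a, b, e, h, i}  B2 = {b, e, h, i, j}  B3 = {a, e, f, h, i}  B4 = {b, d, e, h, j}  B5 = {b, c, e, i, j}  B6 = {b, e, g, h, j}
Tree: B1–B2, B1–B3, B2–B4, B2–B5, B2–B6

Checking the three conditions: (i) the bags cover all of {a, b, c, d, e, f, g, h, i, j}; (ii) for each edge, some bag contains both endpoints; (iii) the bags containing any fixed vertex form a subtree. All hold, so the decomposition is valid with width 5 − 1 = 4.

Yes; width 4.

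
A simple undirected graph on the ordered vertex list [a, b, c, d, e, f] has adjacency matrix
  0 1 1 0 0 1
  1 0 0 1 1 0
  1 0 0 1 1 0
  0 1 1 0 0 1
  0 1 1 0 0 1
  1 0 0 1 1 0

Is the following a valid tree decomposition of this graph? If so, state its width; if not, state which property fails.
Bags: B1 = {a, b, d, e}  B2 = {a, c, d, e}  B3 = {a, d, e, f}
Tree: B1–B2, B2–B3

Vertex coverage: the bags together contain {a, b, c, d, e, f}, the full vertex set. Edge coverage: each edge of G has both endpoints in at least one bag. Running intersection: for every vertex, the bags containing it form a connected subtree. All three properties hold, so this is a valid tree decomposition of width max|bag| − 1 = 3, and hence tw(G) ≤ 3.

Yes; width 3.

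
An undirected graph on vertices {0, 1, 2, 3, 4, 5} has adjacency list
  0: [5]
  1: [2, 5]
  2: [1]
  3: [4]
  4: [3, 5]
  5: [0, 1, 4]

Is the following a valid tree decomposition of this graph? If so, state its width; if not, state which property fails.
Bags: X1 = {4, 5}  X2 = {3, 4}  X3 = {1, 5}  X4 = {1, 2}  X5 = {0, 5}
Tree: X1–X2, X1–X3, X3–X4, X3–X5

Yes; width 1.

Checking the three conditions: (i) the bags cover all of {0, 1, 2, 3, 4, 5}; (ii) for each edge, some bag contains both endpoints; (iii) the bags containing any fixed vertex form a subtree. All hold, so the decomposition is valid with width 2 − 1 = 1.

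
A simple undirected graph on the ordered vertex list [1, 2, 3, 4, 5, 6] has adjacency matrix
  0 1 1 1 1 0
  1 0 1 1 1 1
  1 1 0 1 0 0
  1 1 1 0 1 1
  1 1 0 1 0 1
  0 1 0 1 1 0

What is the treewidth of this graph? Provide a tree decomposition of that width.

Every bag has size at most 4, so the width is 4 − 1 = 3 and tw(G) ≤ 3. For the lower bound, the 4 vertices {1, 2, 3, 4} are pairwise adjacent, and any tree decomposition puts a clique entirely inside one bag — forcing width ≥ 3. Hence tw(G) = 3 exactly.

Treewidth 3.
One optimal decomposition is:
Bags: B1 = {1, 2, 3, 4}  B2 = {1, 2, 4, 5}  B3 = {2, 4, 5, 6}
Tree: B1–B2, B2–B3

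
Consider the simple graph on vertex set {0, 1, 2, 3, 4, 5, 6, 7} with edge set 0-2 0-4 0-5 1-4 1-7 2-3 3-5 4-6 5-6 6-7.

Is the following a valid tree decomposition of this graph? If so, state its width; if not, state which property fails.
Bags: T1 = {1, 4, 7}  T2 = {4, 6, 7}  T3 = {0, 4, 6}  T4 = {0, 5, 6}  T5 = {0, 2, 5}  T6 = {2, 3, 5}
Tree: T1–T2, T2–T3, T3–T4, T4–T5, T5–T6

Vertex coverage: the bags together contain {0, 1, 2, 3, 4, 5, 6, 7}, the full vertex set. Edge coverage: each edge of G has both endpoints in at least one bag. Running intersection: for every vertex, the bags containing it form a connected subtree. All three properties hold, so this is a valid tree decomposition of width max|bag| − 1 = 2, and hence tw(G) ≤ 2.

Yes; width 2.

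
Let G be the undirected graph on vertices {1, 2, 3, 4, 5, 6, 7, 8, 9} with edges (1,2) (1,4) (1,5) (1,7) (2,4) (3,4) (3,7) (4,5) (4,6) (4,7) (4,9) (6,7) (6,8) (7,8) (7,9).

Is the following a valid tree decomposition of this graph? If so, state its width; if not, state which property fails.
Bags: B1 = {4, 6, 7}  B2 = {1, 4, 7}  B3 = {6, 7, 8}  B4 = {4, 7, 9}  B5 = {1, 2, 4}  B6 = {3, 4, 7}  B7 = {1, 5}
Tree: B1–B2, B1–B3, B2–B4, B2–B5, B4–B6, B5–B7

A tree decomposition must satisfy three properties: every vertex lies in some bag; for every edge, both endpoints lie together in some bag; and for every vertex, the bags containing it form a connected subtree. Here edge (4,5) lies in no bag, so the decomposition is invalid.

No — edge (4,5) lies in no bag.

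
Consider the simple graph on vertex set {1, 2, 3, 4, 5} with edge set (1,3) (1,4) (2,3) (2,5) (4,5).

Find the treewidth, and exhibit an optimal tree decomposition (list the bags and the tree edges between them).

Treewidth 2.
Bags: B1 = {1, 4, 5}  B2 = {1, 3, 5}  B3 = {2, 3, 5}
Tree: B1–B2, B2–B3

Each bag holds 3 vertices, so the decomposition has width 2, which upper-bounds the treewidth. Since 5–4–1–3–2–5 is a cycle in G, G is not acyclic. Forests are exactly the graphs of treewidth ≤ 1, so tw(G) ≥ 2. The upper and lower bounds meet at 2, so that is the treewidth.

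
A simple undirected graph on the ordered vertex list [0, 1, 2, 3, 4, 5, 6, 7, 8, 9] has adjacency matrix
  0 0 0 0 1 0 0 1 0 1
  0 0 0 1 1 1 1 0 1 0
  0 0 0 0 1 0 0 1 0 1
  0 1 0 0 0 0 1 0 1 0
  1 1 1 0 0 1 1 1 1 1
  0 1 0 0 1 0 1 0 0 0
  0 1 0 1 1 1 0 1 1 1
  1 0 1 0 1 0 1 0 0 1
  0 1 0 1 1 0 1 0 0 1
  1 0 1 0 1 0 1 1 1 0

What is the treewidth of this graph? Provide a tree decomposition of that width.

Every bag has size at most 4, so the width is 4 − 1 = 3 and tw(G) ≤ 3. For the lower bound, the 4 vertices {1, 3, 6, 8} are pairwise adjacent, and any tree decomposition puts a clique entirely inside one bag — forcing width ≥ 3. The upper and lower bounds meet at 3, so that is the treewidth.

Treewidth 3.
One such decomposition:
Bags: B1 = {4, 6, 8, 9}  B2 = {4, 6, 7, 9}  B3 = {1, 4, 6, 8}  B4 = {0, 4, 7, 9}  B5 = {2, 4, 7, 9}  B6 = {1, 3, 6, 8}  B7 = {1, 4, 5, 6}
Tree: B1–B2, B1–B3, B2–B4, B2–B5, B3–B6, B3–B7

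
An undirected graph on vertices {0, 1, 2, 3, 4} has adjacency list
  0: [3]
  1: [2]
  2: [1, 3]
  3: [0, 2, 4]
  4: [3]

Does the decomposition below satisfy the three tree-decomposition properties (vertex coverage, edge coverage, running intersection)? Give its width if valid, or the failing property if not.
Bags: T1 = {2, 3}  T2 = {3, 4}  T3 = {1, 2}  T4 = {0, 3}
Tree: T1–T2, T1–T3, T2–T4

Vertex coverage: the bags together contain {0, 1, 2, 3, 4}, the full vertex set. Edge coverage: each edge of G has both endpoints in at least one bag. Running intersection: for every vertex, the bags containing it form a connected subtree. All three properties hold, so this is a valid tree decomposition of width max|bag| − 1 = 1, and hence tw(G) ≤ 1.

Yes; width 1.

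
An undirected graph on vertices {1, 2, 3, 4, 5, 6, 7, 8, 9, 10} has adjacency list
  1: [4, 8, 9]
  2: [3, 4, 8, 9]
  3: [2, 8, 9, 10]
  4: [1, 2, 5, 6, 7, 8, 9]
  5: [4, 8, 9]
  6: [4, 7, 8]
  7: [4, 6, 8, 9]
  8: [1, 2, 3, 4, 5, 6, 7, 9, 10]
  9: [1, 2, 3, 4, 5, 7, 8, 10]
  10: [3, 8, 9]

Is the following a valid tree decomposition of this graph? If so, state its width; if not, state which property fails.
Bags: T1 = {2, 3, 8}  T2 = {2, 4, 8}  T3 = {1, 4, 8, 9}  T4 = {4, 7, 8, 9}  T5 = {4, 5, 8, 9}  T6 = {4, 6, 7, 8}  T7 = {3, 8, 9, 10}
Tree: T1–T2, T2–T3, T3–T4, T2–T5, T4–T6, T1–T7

No — edge (9,2) lies in no bag.

A tree decomposition must satisfy three properties: every vertex lies in some bag; for every edge, both endpoints lie together in some bag; and for every vertex, the bags containing it form a connected subtree. Here edge (9,2) lies in no bag, so the decomposition is invalid.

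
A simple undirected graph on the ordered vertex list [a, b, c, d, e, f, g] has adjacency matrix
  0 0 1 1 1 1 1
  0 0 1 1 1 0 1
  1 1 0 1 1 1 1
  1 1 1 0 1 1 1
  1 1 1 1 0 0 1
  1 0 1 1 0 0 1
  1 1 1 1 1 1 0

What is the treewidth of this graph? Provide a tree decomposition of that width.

Every bag has size at most 5, so the width is 5 − 1 = 4 and tw(G) ≤ 4. For the lower bound, the 5 vertices {a, c, d, e, g} are pairwise adjacent, and any tree decomposition puts a clique entirely inside one bag — forcing width ≥ 4. The upper and lower bounds meet at 4, so that is the treewidth.

Treewidth 4.
One such decomposition:
Bags: B1 = {a, c, d, e, g}  B2 = {b, c, d, e, g}  B3 = {a, c, d, f, g}
Tree: B1–B2, B1–B3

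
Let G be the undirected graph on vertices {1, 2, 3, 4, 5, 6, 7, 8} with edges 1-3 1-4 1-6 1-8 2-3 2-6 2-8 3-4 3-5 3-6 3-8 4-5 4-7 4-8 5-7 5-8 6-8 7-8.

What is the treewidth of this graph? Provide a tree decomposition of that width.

Treewidth 3.
Bags: B1 = {1, 3, 6, 8}  B2 = {1, 3, 4, 8}  B3 = {3, 4, 5, 8}  B4 = {2, 3, 6, 8}  B5 = {4, 5, 7, 8}
Tree: B1–B2, B2–B3, B1–B4, B3–B5

Every bag has size at most 4, so the width is 4 − 1 = 3 and tw(G) ≤ 3. Conversely, {1, 3, 4, 8} is a clique of size 4, and the vertices of any clique must share a bag in every tree decomposition; so some bag has ≥ 4 vertices and tw(G) ≥ 3. Combining the bounds, tw(G) = 3.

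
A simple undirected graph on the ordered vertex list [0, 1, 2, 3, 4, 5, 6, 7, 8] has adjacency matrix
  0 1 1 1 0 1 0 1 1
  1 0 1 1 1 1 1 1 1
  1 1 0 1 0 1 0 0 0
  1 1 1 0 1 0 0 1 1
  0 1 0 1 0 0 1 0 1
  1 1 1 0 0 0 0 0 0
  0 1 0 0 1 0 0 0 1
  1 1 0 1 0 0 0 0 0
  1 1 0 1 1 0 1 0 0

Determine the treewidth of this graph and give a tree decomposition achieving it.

The largest bag has 4 vertices, giving width 3; this decomposition certifies tw(G) ≤ 3. On the other hand G contains the 4-clique {0, 1, 3, 8}. A clique must lie in a single bag of any decomposition, so no decomposition can have width below 3. Therefore the treewidth is 3.

Treewidth 3.
One optimal decomposition is:
Bags: B1 = {0, 1, 3, 8}  B2 = {0, 1, 2, 3}  B3 = {1, 3, 4, 8}  B4 = {0, 1, 3, 7}  B5 = {0, 1, 2, 5}  B6 = {1, 4, 6, 8}
Tree: B1–B2, B1–B3, B2–B4, B2–B5, B3–B6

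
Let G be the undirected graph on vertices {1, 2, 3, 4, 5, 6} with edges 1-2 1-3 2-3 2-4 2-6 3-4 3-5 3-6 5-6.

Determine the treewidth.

2

A width-2 tree decomposition is:
Bags: B1 = {2, 3, 6}  B2 = {3, 5, 6}  B3 = {2, 3, 4}  B4 = {1, 2, 3}
Tree: B1–B2, B1–B3, B1–B4
The largest bag has 3 vertices, giving width 2; this decomposition certifies tw(G) ≤ 2. Conversely, {1, 2, 3} is a clique of size 3, and the vertices of any clique must share a bag in every tree decomposition; so some bag has ≥ 3 vertices and tw(G) ≥ 2. Hence tw(G) = 2 exactly.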